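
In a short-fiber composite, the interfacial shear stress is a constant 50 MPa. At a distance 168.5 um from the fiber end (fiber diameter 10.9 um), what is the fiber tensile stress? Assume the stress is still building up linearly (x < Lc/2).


Force balance: sigma_f * (pi*d^2/4) = tau * (pi*d) * x  ->  sigma_f = 4 * tau * x / d
sigma_f = 4 * 50 * 168.5 / 10.9 = 3091.7 MPa

3091.7 MPa


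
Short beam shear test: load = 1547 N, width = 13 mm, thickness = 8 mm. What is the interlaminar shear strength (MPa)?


ILSS = 3F/(4bh) = 3*1547/(4*13*8) = 11.16 MPa

11.16 MPa


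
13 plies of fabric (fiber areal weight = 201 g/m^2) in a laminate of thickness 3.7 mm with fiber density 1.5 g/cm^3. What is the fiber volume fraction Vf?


Vf = n * FAW / (rho_f * h * 1000) = 13 * 201 / (1.5 * 3.7 * 1000) = 0.4708

0.4708


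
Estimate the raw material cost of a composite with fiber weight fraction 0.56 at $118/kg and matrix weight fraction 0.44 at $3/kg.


Cost = cost_f*Wf + cost_m*Wm = 118*0.56 + 3*0.44 = $67.4/kg

$67.4/kg


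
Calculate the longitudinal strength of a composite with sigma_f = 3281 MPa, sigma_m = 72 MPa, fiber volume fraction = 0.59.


sigma_1 = sigma_f*Vf + sigma_m*(1-Vf) = 3281*0.59 + 72*0.41 = 1965.3 MPa

1965.3 MPa


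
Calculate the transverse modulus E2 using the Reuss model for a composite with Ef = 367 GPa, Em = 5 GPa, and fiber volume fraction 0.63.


1/E2 = Vf/Ef + (1-Vf)/Em = 0.63/367 + 0.37/5
E2 = 13.21 GPa

13.21 GPa


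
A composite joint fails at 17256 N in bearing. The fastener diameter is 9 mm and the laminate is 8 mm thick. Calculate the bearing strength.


sigma_br = F/(d*h) = 17256/(9*8) = 239.7 MPa

239.7 MPa


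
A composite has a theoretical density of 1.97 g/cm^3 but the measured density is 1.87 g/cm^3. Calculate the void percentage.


Void% = (rho_theo - rho_actual)/rho_theo * 100 = (1.97 - 1.87)/1.97 * 100 = 5.08%

5.08%


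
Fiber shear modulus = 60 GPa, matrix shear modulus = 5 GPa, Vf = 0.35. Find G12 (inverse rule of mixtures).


1/G12 = Vf/Gf + (1-Vf)/Gm = 0.35/60 + 0.65/5
G12 = 7.36 GPa

7.36 GPa


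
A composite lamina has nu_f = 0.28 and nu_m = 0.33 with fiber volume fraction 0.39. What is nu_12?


nu_12 = nu_f*Vf + nu_m*(1-Vf) = 0.28*0.39 + 0.33*0.61 = 0.3105

0.3105


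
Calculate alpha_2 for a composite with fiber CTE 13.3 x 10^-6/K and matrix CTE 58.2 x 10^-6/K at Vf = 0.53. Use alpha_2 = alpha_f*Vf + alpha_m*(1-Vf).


alpha_2 = alpha_f*Vf + alpha_m*(1-Vf) = 13.3*0.53 + 58.2*0.47 = 34.4 x 10^-6/K

34.4 x 10^-6/K


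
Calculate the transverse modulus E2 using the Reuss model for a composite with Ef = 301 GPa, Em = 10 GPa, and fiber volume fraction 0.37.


1/E2 = Vf/Ef + (1-Vf)/Em = 0.37/301 + 0.63/10
E2 = 15.57 GPa

15.57 GPa


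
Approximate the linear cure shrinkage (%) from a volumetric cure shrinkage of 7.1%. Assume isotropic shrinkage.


Linear shrinkage ≈ vol_shrink/3 = 7.1/3 = 2.367%

2.367%


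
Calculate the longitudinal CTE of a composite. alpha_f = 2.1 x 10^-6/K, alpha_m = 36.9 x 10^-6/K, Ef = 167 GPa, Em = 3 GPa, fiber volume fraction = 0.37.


E1 = Ef*Vf + Em*(1-Vf) = 63.68
alpha_1 = (alpha_f*Ef*Vf + alpha_m*Em*(1-Vf))/E1 = 3.13 x 10^-6/K

3.13 x 10^-6/K


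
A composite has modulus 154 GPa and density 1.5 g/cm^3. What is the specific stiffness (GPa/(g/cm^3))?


Specific stiffness = E/rho = 154/1.5 = 102.7 GPa/(g/cm^3)

102.7 GPa/(g/cm^3)


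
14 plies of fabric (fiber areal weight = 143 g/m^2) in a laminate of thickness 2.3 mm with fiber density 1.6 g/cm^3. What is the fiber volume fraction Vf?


Vf = n * FAW / (rho_f * h * 1000) = 14 * 143 / (1.6 * 2.3 * 1000) = 0.544

0.544


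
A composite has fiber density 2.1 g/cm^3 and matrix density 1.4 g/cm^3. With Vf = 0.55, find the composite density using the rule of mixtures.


rho_c = rho_f*Vf + rho_m*(1-Vf) = 2.1*0.55 + 1.4*0.45 = 1.785 g/cm^3

1.785 g/cm^3


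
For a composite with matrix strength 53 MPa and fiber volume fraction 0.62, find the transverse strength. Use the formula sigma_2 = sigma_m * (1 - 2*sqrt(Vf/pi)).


factor = 1 - 2*sqrt(0.62/pi) = 0.1115
sigma_2 = 53 * 0.1115 = 5.91 MPa

5.91 MPa


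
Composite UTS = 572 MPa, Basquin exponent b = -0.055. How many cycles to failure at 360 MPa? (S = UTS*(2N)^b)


N = 0.5 * (S/UTS)^(1/b) = 0.5 * (360/572)^(1/-0.055) = 2265.7708 cycles

2265.7708 cycles


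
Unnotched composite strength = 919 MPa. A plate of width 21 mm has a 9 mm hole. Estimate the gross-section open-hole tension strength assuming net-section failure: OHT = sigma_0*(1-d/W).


OHT = sigma_0*(1-d/W) = 919*(1-9/21) = 525.1 MPa

525.1 MPa


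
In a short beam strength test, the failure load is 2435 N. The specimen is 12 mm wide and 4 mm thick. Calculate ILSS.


ILSS = 3F/(4bh) = 3*2435/(4*12*4) = 38.05 MPa

38.05 MPa


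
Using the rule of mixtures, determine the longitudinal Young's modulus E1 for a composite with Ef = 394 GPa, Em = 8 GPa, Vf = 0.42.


E1 = Ef*Vf + Em*(1-Vf) = 394*0.42 + 8*0.58 = 170.12 GPa

170.12 GPa


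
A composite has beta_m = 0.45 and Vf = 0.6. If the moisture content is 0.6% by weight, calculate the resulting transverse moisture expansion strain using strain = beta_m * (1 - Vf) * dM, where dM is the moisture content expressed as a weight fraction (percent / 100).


dM = 0.6/100 = 0.006
strain = beta_m * (1-Vf) * dM = 0.45 * 0.4 * 0.006 = 0.00108

0.00108


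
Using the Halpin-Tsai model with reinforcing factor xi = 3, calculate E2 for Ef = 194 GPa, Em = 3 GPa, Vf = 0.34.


eta = (Ef/Em - 1)/(Ef/Em + xi) = (64.6667 - 1)/(64.6667 + 3) = 0.9409
E2 = Em*(1+xi*eta*Vf)/(1-eta*Vf) = 8.64 GPa

8.64 GPa


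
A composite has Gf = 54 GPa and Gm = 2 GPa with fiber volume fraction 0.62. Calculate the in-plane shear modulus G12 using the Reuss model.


1/G12 = Vf/Gf + (1-Vf)/Gm = 0.62/54 + 0.38/2
G12 = 4.96 GPa

4.96 GPa


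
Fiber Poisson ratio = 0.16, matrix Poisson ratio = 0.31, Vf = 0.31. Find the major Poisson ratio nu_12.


nu_12 = nu_f*Vf + nu_m*(1-Vf) = 0.16*0.31 + 0.31*0.69 = 0.2635

0.2635


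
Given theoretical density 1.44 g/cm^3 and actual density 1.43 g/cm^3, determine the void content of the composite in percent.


Void% = (rho_theo - rho_actual)/rho_theo * 100 = (1.44 - 1.43)/1.44 * 100 = 0.69%

0.69%


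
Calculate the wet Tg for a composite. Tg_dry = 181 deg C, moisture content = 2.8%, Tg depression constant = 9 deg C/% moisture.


Tg_wet = Tg_dry - k*moisture = 181 - 9*2.8 = 155.8 deg C

155.8 deg C


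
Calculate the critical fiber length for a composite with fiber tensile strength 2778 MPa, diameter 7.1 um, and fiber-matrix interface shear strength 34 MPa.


Lc = sigma_f * d / (2 * tau_i) = 2778 * 7.1 / (2 * 34) = 290.1 um

290.1 um


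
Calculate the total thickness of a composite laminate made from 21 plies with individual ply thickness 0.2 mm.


h = n * t_ply = 21 * 0.2 = 4.2 mm

4.2 mm


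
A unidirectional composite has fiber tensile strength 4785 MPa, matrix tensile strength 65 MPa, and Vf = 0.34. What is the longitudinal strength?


sigma_1 = sigma_f*Vf + sigma_m*(1-Vf) = 4785*0.34 + 65*0.66 = 1669.8 MPa

1669.8 MPa


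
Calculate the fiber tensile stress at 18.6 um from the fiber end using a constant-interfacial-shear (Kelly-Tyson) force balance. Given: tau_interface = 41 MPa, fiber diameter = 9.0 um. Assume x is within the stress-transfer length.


Force balance: sigma_f * (pi*d^2/4) = tau * (pi*d) * x  ->  sigma_f = 4 * tau * x / d
sigma_f = 4 * 41 * 18.6 / 9.0 = 338.9 MPa

338.9 MPa


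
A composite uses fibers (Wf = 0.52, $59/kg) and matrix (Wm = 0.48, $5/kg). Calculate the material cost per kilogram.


Cost = cost_f*Wf + cost_m*Wm = 59*0.52 + 5*0.48 = $33.08/kg

$33.08/kg


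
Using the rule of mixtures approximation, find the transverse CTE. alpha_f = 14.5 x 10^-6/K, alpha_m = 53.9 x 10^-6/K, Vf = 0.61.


alpha_2 = alpha_f*Vf + alpha_m*(1-Vf) = 14.5*0.61 + 53.9*0.39 = 29.9 x 10^-6/K

29.9 x 10^-6/K


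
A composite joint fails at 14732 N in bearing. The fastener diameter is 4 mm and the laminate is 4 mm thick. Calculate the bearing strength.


sigma_br = F/(d*h) = 14732/(4*4) = 920.8 MPa

920.8 MPa


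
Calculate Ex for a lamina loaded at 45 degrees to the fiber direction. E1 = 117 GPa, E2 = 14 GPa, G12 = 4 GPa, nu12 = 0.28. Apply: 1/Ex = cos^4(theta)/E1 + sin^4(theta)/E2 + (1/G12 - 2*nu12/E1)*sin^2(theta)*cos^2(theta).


cos^4(45) = 0.25, sin^4(45) = 0.25, sin^2(45)*cos^2(45) = 0.25
1/G12 - 2*nu12/E1 = 1/4 - 2*0.28/117 = 0.245214 GPa^-1
1/Ex = 0.25/117 + 0.25/14 + 0.245214*0.25 = 0.0812973 GPa^-1
Ex = 12.3 GPa

12.3 GPa


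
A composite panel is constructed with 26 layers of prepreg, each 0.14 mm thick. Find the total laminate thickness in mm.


h = n * t_ply = 26 * 0.14 = 3.64 mm

3.64 mm


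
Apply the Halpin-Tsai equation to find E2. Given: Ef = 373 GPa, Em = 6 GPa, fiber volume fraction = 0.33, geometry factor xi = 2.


eta = (Ef/Em - 1)/(Ef/Em + xi) = (62.1667 - 1)/(62.1667 + 2) = 0.9532
E2 = Em*(1+xi*eta*Vf)/(1-eta*Vf) = 14.26 GPa

14.26 GPa


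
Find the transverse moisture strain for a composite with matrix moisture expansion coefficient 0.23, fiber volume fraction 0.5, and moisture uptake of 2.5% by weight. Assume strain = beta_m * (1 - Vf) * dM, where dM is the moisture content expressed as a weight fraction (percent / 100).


dM = 2.5/100 = 0.025
strain = beta_m * (1-Vf) * dM = 0.23 * 0.5 * 0.025 = 0.002875

0.002875


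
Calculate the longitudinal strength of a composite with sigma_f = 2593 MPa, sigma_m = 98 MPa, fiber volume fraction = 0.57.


sigma_1 = sigma_f*Vf + sigma_m*(1-Vf) = 2593*0.57 + 98*0.43 = 1520.2 MPa

1520.2 MPa


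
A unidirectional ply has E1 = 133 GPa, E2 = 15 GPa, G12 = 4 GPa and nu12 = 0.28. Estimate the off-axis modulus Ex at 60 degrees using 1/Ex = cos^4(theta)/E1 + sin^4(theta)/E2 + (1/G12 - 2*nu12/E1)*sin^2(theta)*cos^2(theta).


cos^4(60) = 0.0625, sin^4(60) = 0.5625, sin^2(60)*cos^2(60) = 0.1875
1/G12 - 2*nu12/E1 = 1/4 - 2*0.28/133 = 0.245789 GPa^-1
1/Ex = 0.0625/133 + 0.5625/15 + 0.245789*0.1875 = 0.0840555 GPa^-1
Ex = 11.9 GPa

11.9 GPa


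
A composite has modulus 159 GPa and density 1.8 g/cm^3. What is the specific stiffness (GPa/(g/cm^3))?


Specific stiffness = E/rho = 159/1.8 = 88.3 GPa/(g/cm^3)

88.3 GPa/(g/cm^3)


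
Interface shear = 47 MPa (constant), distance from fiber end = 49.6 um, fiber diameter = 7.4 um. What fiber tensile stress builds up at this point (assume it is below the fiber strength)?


Force balance: sigma_f * (pi*d^2/4) = tau * (pi*d) * x  ->  sigma_f = 4 * tau * x / d
sigma_f = 4 * 47 * 49.6 / 7.4 = 1260.1 MPa

1260.1 MPa


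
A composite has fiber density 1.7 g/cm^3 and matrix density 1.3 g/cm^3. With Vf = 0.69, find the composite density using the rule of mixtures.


rho_c = rho_f*Vf + rho_m*(1-Vf) = 1.7*0.69 + 1.3*0.31 = 1.576 g/cm^3

1.576 g/cm^3


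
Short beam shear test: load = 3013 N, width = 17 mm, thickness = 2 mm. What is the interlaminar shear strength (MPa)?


ILSS = 3F/(4bh) = 3*3013/(4*17*2) = 66.46 MPa

66.46 MPa


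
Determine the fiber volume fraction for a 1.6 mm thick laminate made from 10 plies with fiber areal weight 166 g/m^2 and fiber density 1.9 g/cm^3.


Vf = n * FAW / (rho_f * h * 1000) = 10 * 166 / (1.9 * 1.6 * 1000) = 0.5461

0.5461


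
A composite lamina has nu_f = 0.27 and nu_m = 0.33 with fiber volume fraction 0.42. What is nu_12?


nu_12 = nu_f*Vf + nu_m*(1-Vf) = 0.27*0.42 + 0.33*0.58 = 0.3048

0.3048


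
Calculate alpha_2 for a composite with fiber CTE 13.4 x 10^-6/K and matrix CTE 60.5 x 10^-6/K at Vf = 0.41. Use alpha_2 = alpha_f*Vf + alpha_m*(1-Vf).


alpha_2 = alpha_f*Vf + alpha_m*(1-Vf) = 13.4*0.41 + 60.5*0.59 = 41.2 x 10^-6/K

41.2 x 10^-6/K


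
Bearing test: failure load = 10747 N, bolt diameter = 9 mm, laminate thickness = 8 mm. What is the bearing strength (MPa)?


sigma_br = F/(d*h) = 10747/(9*8) = 149.3 MPa

149.3 MPa


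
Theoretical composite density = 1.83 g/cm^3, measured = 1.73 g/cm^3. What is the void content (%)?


Void% = (rho_theo - rho_actual)/rho_theo * 100 = (1.83 - 1.73)/1.83 * 100 = 5.46%

5.46%


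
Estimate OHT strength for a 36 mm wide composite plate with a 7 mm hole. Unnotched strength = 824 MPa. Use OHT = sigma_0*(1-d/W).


OHT = sigma_0*(1-d/W) = 824*(1-7/36) = 663.8 MPa

663.8 MPa


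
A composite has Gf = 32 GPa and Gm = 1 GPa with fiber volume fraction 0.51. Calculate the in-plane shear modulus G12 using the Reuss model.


1/G12 = Vf/Gf + (1-Vf)/Gm = 0.51/32 + 0.49/1
G12 = 1.98 GPa

1.98 GPa


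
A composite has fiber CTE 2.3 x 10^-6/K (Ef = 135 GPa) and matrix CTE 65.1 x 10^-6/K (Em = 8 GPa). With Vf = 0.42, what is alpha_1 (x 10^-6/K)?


E1 = Ef*Vf + Em*(1-Vf) = 61.34
alpha_1 = (alpha_f*Ef*Vf + alpha_m*Em*(1-Vf))/E1 = 7.05 x 10^-6/K

7.05 x 10^-6/K


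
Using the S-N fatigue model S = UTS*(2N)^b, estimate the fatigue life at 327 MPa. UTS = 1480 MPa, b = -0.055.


N = 0.5 * (S/UTS)^(1/b) = 0.5 * (327/1480)^(1/-0.055) = 4.1787e+11 cycles

4.1787e+11 cycles


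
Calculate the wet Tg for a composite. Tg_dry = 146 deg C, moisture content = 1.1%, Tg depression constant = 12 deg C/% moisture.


Tg_wet = Tg_dry - k*moisture = 146 - 12*1.1 = 132.8 deg C

132.8 deg C


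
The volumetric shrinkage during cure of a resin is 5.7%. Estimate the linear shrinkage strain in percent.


Linear shrinkage ≈ vol_shrink/3 = 5.7/3 = 1.9%

1.9%


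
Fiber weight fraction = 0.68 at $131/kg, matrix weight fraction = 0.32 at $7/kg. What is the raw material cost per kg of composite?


Cost = cost_f*Wf + cost_m*Wm = 131*0.68 + 7*0.32 = $91.32/kg

$91.32/kg


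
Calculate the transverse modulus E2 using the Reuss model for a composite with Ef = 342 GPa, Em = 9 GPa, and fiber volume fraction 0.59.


1/E2 = Vf/Ef + (1-Vf)/Em = 0.59/342 + 0.41/9
E2 = 21.15 GPa

21.15 GPa


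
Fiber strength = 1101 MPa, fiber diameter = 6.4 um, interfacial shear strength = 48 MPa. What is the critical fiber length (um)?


Lc = sigma_f * d / (2 * tau_i) = 1101 * 6.4 / (2 * 48) = 73.4 um

73.4 um


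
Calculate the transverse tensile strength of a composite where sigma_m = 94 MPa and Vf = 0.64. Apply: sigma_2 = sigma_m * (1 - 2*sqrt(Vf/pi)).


factor = 1 - 2*sqrt(0.64/pi) = 0.0973
sigma_2 = 94 * 0.0973 = 9.15 MPa

9.15 MPa


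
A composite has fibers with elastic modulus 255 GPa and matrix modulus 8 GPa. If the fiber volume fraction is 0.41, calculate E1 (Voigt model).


E1 = Ef*Vf + Em*(1-Vf) = 255*0.41 + 8*0.59 = 109.27 GPa

109.27 GPa


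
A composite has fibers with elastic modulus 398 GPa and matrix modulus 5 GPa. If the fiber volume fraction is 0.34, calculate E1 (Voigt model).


E1 = Ef*Vf + Em*(1-Vf) = 398*0.34 + 5*0.66 = 138.62 GPa

138.62 GPa


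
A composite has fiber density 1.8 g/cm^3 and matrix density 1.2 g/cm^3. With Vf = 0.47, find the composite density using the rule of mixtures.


rho_c = rho_f*Vf + rho_m*(1-Vf) = 1.8*0.47 + 1.2*0.53 = 1.482 g/cm^3

1.482 g/cm^3


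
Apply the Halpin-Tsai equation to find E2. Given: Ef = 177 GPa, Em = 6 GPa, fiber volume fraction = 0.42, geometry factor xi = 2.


eta = (Ef/Em - 1)/(Ef/Em + xi) = (29.5 - 1)/(29.5 + 2) = 0.9048
E2 = Em*(1+xi*eta*Vf)/(1-eta*Vf) = 17.03 GPa

17.03 GPa


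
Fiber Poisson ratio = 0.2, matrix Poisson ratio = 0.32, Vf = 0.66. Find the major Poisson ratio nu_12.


nu_12 = nu_f*Vf + nu_m*(1-Vf) = 0.2*0.66 + 0.32*0.34 = 0.2408

0.2408


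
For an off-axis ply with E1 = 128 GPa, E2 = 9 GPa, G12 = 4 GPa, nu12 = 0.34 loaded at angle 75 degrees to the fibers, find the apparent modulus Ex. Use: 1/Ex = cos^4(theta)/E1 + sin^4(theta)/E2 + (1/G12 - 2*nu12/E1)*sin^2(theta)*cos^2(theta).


cos^4(75) = 0.004487, sin^4(75) = 0.870513, sin^2(75)*cos^2(75) = 0.0625
1/G12 - 2*nu12/E1 = 1/4 - 2*0.34/128 = 0.244688 GPa^-1
1/Ex = 0.004487/128 + 0.870513/9 + 0.244688*0.0625 = 0.1120517 GPa^-1
Ex = 8.92 GPa

8.92 GPa


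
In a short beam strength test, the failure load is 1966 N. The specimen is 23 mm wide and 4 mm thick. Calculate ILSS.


ILSS = 3F/(4bh) = 3*1966/(4*23*4) = 16.03 MPa

16.03 MPa


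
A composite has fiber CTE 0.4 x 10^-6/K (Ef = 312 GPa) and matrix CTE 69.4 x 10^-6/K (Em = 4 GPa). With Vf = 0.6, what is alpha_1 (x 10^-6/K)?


E1 = Ef*Vf + Em*(1-Vf) = 188.8
alpha_1 = (alpha_f*Ef*Vf + alpha_m*Em*(1-Vf))/E1 = 0.98 x 10^-6/K

0.98 x 10^-6/K


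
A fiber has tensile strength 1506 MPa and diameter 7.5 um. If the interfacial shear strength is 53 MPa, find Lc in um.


Lc = sigma_f * d / (2 * tau_i) = 1506 * 7.5 / (2 * 53) = 106.6 um

106.6 um


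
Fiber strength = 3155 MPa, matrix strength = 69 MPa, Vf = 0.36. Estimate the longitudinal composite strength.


sigma_1 = sigma_f*Vf + sigma_m*(1-Vf) = 3155*0.36 + 69*0.64 = 1180.0 MPa

1180.0 MPa


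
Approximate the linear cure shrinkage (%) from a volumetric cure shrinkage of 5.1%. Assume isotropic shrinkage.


Linear shrinkage ≈ vol_shrink/3 = 5.1/3 = 1.7%

1.7%


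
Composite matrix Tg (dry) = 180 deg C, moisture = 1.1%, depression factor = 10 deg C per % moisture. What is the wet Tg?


Tg_wet = Tg_dry - k*moisture = 180 - 10*1.1 = 169.0 deg C

169.0 deg C


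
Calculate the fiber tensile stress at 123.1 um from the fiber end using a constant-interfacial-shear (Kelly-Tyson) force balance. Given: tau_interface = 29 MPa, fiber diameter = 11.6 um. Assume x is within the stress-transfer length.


Force balance: sigma_f * (pi*d^2/4) = tau * (pi*d) * x  ->  sigma_f = 4 * tau * x / d
sigma_f = 4 * 29 * 123.1 / 11.6 = 1231.0 MPa

1231.0 MPa


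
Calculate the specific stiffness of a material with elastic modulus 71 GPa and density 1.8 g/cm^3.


Specific stiffness = E/rho = 71/1.8 = 39.4 GPa/(g/cm^3)

39.4 GPa/(g/cm^3)


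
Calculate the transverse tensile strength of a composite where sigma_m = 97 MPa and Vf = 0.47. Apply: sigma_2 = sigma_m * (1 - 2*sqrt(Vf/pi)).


factor = 1 - 2*sqrt(0.47/pi) = 0.2264
sigma_2 = 97 * 0.2264 = 21.96 MPa

21.96 MPa


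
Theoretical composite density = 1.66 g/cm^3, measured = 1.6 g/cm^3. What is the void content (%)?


Void% = (rho_theo - rho_actual)/rho_theo * 100 = (1.66 - 1.6)/1.66 * 100 = 3.61%

3.61%


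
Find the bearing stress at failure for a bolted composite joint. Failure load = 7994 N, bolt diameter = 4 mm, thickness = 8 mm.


sigma_br = F/(d*h) = 7994/(4*8) = 249.8 MPa

249.8 MPa


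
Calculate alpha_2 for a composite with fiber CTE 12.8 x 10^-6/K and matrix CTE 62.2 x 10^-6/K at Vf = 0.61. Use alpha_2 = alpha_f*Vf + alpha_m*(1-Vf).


alpha_2 = alpha_f*Vf + alpha_m*(1-Vf) = 12.8*0.61 + 62.2*0.39 = 32.1 x 10^-6/K

32.1 x 10^-6/K


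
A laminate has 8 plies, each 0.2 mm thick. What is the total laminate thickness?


h = n * t_ply = 8 * 0.2 = 1.6 mm

1.6 mm


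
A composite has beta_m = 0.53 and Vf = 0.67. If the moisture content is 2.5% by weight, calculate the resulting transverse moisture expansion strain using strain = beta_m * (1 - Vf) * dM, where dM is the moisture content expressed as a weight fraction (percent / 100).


dM = 2.5/100 = 0.025
strain = beta_m * (1-Vf) * dM = 0.53 * 0.33 * 0.025 = 0.0043725

0.0043725


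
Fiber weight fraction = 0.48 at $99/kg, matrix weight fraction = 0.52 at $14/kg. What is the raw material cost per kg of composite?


Cost = cost_f*Wf + cost_m*Wm = 99*0.48 + 14*0.52 = $54.8/kg

$54.8/kg


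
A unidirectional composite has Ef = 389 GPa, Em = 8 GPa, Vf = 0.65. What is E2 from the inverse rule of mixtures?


1/E2 = Vf/Ef + (1-Vf)/Em = 0.65/389 + 0.35/8
E2 = 22.02 GPa

22.02 GPa


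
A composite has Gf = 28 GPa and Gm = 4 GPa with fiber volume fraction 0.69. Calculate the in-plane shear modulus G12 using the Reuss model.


1/G12 = Vf/Gf + (1-Vf)/Gm = 0.69/28 + 0.31/4
G12 = 9.79 GPa

9.79 GPa


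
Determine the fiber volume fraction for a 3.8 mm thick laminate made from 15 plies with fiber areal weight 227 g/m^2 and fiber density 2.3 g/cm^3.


Vf = n * FAW / (rho_f * h * 1000) = 15 * 227 / (2.3 * 3.8 * 1000) = 0.3896

0.3896


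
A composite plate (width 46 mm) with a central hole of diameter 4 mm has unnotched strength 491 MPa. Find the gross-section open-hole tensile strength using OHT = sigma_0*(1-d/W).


OHT = sigma_0*(1-d/W) = 491*(1-4/46) = 448.3 MPa

448.3 MPa


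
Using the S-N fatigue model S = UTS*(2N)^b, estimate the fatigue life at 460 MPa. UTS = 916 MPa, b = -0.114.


N = 0.5 * (S/UTS)^(1/b) = 0.5 * (460/916)^(1/-0.114) = 210.3703 cycles

210.3703 cycles


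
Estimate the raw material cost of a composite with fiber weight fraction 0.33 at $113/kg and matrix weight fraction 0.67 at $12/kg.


Cost = cost_f*Wf + cost_m*Wm = 113*0.33 + 12*0.67 = $45.33/kg

$45.33/kg


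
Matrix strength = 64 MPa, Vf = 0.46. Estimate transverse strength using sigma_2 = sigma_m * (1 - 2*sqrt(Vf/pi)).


factor = 1 - 2*sqrt(0.46/pi) = 0.2347
sigma_2 = 64 * 0.2347 = 15.02 MPa

15.02 MPa


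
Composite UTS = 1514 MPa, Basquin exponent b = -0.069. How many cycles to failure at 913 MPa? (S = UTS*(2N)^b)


N = 0.5 * (S/UTS)^(1/b) = 0.5 * (913/1514)^(1/-0.069) = 762.7412 cycles

762.7412 cycles


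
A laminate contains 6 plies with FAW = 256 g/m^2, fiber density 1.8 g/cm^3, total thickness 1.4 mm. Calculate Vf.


Vf = n * FAW / (rho_f * h * 1000) = 6 * 256 / (1.8 * 1.4 * 1000) = 0.6095

0.6095


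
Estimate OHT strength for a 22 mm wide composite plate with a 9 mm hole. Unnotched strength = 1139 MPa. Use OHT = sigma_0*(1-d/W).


OHT = sigma_0*(1-d/W) = 1139*(1-9/22) = 673.0 MPa

673.0 MPa


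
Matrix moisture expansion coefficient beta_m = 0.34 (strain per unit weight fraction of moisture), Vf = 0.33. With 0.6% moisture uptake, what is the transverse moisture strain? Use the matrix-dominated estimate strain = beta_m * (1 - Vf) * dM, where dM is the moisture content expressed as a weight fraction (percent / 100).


dM = 0.6/100 = 0.006
strain = beta_m * (1-Vf) * dM = 0.34 * 0.67 * 0.006 = 0.0013668

0.0013668


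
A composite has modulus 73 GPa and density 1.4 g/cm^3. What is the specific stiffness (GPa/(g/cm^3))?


Specific stiffness = E/rho = 73/1.4 = 52.1 GPa/(g/cm^3)

52.1 GPa/(g/cm^3)


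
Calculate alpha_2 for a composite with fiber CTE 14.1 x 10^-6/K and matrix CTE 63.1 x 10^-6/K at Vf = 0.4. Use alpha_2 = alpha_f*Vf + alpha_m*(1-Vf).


alpha_2 = alpha_f*Vf + alpha_m*(1-Vf) = 14.1*0.4 + 63.1*0.6 = 43.5 x 10^-6/K

43.5 x 10^-6/K


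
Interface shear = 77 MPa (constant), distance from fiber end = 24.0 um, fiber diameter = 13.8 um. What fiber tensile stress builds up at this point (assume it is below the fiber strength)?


Force balance: sigma_f * (pi*d^2/4) = tau * (pi*d) * x  ->  sigma_f = 4 * tau * x / d
sigma_f = 4 * 77 * 24.0 / 13.8 = 535.7 MPa

535.7 MPa


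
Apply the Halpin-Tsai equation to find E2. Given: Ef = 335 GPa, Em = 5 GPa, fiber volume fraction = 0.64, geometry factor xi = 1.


eta = (Ef/Em - 1)/(Ef/Em + xi) = (67.0 - 1)/(67.0 + 1) = 0.9706
E2 = Em*(1+xi*eta*Vf)/(1-eta*Vf) = 21.4 GPa

21.4 GPa


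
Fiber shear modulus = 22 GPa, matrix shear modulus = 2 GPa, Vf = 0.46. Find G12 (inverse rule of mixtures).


1/G12 = Vf/Gf + (1-Vf)/Gm = 0.46/22 + 0.54/2
G12 = 3.44 GPa

3.44 GPa


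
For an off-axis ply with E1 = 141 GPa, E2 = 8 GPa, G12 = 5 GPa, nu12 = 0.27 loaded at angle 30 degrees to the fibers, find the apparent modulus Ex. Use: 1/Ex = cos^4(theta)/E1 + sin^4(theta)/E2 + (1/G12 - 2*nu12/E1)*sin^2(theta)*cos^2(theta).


cos^4(30) = 0.5625, sin^4(30) = 0.0625, sin^2(30)*cos^2(30) = 0.1875
1/G12 - 2*nu12/E1 = 1/5 - 2*0.27/141 = 0.19617 GPa^-1
1/Ex = 0.5625/141 + 0.0625/8 + 0.19617*0.1875 = 0.0485838 GPa^-1
Ex = 20.58 GPa

20.58 GPa


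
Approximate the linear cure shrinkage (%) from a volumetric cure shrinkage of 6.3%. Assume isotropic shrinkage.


Linear shrinkage ≈ vol_shrink/3 = 6.3/3 = 2.1%

2.1%


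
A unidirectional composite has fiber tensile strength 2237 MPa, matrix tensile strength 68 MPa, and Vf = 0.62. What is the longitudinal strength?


sigma_1 = sigma_f*Vf + sigma_m*(1-Vf) = 2237*0.62 + 68*0.38 = 1412.8 MPa

1412.8 MPa


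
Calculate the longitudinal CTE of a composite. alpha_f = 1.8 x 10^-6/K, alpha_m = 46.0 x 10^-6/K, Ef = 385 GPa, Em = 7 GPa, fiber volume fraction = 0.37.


E1 = Ef*Vf + Em*(1-Vf) = 146.86
alpha_1 = (alpha_f*Ef*Vf + alpha_m*Em*(1-Vf))/E1 = 3.13 x 10^-6/K

3.13 x 10^-6/K


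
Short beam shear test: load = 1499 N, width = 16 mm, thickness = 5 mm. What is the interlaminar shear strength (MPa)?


ILSS = 3F/(4bh) = 3*1499/(4*16*5) = 14.05 MPa

14.05 MPa


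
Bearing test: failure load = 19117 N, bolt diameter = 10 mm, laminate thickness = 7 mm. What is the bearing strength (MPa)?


sigma_br = F/(d*h) = 19117/(10*7) = 273.1 MPa

273.1 MPa


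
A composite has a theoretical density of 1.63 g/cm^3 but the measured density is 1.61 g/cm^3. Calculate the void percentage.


Void% = (rho_theo - rho_actual)/rho_theo * 100 = (1.63 - 1.61)/1.63 * 100 = 1.23%

1.23%


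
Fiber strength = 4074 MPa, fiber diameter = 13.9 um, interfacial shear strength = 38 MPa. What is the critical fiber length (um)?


Lc = sigma_f * d / (2 * tau_i) = 4074 * 13.9 / (2 * 38) = 745.1 um

745.1 um


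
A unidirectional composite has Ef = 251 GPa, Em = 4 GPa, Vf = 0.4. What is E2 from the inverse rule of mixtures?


1/E2 = Vf/Ef + (1-Vf)/Em = 0.4/251 + 0.6/4
E2 = 6.6 GPa

6.6 GPa


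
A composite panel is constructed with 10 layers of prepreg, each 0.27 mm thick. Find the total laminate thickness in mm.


h = n * t_ply = 10 * 0.27 = 2.7 mm

2.7 mm


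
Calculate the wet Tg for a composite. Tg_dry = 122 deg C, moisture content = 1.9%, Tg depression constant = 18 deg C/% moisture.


Tg_wet = Tg_dry - k*moisture = 122 - 18*1.9 = 87.8 deg C

87.8 deg C


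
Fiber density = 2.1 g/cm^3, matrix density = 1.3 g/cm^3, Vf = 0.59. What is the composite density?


rho_c = rho_f*Vf + rho_m*(1-Vf) = 2.1*0.59 + 1.3*0.41 = 1.772 g/cm^3

1.772 g/cm^3


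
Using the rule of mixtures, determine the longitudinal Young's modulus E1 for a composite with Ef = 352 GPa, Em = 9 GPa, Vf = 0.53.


E1 = Ef*Vf + Em*(1-Vf) = 352*0.53 + 9*0.47 = 190.79 GPa

190.79 GPa


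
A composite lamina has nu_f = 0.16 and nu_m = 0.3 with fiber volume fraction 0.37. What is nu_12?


nu_12 = nu_f*Vf + nu_m*(1-Vf) = 0.16*0.37 + 0.3*0.63 = 0.2482

0.2482


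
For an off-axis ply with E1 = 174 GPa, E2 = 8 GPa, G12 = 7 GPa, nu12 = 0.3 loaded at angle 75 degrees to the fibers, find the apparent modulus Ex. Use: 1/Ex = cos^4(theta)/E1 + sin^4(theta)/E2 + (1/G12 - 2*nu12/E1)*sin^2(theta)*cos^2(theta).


cos^4(75) = 0.004487, sin^4(75) = 0.870513, sin^2(75)*cos^2(75) = 0.0625
1/G12 - 2*nu12/E1 = 1/7 - 2*0.3/174 = 0.139409 GPa^-1
1/Ex = 0.004487/174 + 0.870513/8 + 0.139409*0.0625 = 0.1175529 GPa^-1
Ex = 8.51 GPa

8.51 GPa


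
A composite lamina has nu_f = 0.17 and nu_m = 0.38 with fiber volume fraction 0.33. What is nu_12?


nu_12 = nu_f*Vf + nu_m*(1-Vf) = 0.17*0.33 + 0.38*0.67 = 0.3107

0.3107


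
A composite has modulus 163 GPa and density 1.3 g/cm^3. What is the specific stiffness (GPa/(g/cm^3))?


Specific stiffness = E/rho = 163/1.3 = 125.4 GPa/(g/cm^3)

125.4 GPa/(g/cm^3)


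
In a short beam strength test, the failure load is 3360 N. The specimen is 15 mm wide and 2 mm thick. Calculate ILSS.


ILSS = 3F/(4bh) = 3*3360/(4*15*2) = 84.0 MPa

84.0 MPa


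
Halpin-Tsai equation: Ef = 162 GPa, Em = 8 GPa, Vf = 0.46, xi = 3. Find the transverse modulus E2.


eta = (Ef/Em - 1)/(Ef/Em + xi) = (20.25 - 1)/(20.25 + 3) = 0.828
E2 = Em*(1+xi*eta*Vf)/(1-eta*Vf) = 27.68 GPa

27.68 GPa


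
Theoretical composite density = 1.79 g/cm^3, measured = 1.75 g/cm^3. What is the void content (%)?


Void% = (rho_theo - rho_actual)/rho_theo * 100 = (1.79 - 1.75)/1.79 * 100 = 2.23%

2.23%


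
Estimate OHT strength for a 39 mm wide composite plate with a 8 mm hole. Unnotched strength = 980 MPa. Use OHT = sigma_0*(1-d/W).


OHT = sigma_0*(1-d/W) = 980*(1-8/39) = 779.0 MPa

779.0 MPa


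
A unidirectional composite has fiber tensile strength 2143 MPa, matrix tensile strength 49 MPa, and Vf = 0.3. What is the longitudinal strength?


sigma_1 = sigma_f*Vf + sigma_m*(1-Vf) = 2143*0.3 + 49*0.7 = 677.2 MPa

677.2 MPa


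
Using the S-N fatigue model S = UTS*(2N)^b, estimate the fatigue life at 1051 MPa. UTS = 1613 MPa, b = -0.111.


N = 0.5 * (S/UTS)^(1/b) = 0.5 * (1051/1613)^(1/-0.111) = 23.7100 cycles

23.7100 cycles


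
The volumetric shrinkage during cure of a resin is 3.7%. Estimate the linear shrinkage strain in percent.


Linear shrinkage ≈ vol_shrink/3 = 3.7/3 = 1.233%

1.233%


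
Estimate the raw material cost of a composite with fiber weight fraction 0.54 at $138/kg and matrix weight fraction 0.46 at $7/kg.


Cost = cost_f*Wf + cost_m*Wm = 138*0.54 + 7*0.46 = $77.74/kg

$77.74/kg


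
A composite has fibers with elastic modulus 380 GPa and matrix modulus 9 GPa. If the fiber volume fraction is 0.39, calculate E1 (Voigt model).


E1 = Ef*Vf + Em*(1-Vf) = 380*0.39 + 9*0.61 = 153.69 GPa

153.69 GPa


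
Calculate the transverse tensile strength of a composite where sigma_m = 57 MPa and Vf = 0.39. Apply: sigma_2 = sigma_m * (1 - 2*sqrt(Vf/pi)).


factor = 1 - 2*sqrt(0.39/pi) = 0.2953
sigma_2 = 57 * 0.2953 = 16.83 MPa

16.83 MPa


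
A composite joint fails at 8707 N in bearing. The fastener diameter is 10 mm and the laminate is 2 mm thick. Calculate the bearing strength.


sigma_br = F/(d*h) = 8707/(10*2) = 435.4 MPa

435.4 MPa


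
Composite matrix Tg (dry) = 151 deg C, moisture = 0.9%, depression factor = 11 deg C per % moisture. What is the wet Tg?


Tg_wet = Tg_dry - k*moisture = 151 - 11*0.9 = 141.1 deg C

141.1 deg C


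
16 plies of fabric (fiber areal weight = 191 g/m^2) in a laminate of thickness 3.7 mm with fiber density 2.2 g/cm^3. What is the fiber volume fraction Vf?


Vf = n * FAW / (rho_f * h * 1000) = 16 * 191 / (2.2 * 3.7 * 1000) = 0.3754

0.3754


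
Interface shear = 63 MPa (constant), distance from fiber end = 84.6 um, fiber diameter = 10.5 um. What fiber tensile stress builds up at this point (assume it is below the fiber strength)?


Force balance: sigma_f * (pi*d^2/4) = tau * (pi*d) * x  ->  sigma_f = 4 * tau * x / d
sigma_f = 4 * 63 * 84.6 / 10.5 = 2030.4 MPa

2030.4 MPa


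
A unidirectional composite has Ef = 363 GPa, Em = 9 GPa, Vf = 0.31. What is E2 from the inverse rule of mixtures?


1/E2 = Vf/Ef + (1-Vf)/Em = 0.31/363 + 0.69/9
E2 = 12.9 GPa

12.9 GPa


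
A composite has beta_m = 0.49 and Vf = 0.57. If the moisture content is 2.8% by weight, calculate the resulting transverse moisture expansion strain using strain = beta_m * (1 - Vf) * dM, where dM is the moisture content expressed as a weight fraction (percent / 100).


dM = 2.8/100 = 0.028
strain = beta_m * (1-Vf) * dM = 0.49 * 0.43 * 0.028 = 0.0058996

0.0058996


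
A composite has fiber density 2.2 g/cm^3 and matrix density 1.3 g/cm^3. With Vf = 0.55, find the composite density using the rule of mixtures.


rho_c = rho_f*Vf + rho_m*(1-Vf) = 2.2*0.55 + 1.3*0.45 = 1.795 g/cm^3

1.795 g/cm^3


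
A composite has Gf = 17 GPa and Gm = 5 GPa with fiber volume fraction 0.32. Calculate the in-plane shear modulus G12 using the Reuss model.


1/G12 = Vf/Gf + (1-Vf)/Gm = 0.32/17 + 0.68/5
G12 = 6.46 GPa

6.46 GPa


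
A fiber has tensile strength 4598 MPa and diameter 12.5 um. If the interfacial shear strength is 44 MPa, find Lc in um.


Lc = sigma_f * d / (2 * tau_i) = 4598 * 12.5 / (2 * 44) = 653.1 um

653.1 um


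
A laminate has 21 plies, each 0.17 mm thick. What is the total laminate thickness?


h = n * t_ply = 21 * 0.17 = 3.57 mm

3.57 mm


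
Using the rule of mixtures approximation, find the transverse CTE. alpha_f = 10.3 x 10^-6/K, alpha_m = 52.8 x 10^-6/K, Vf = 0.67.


alpha_2 = alpha_f*Vf + alpha_m*(1-Vf) = 10.3*0.67 + 52.8*0.33 = 24.3 x 10^-6/K

24.3 x 10^-6/K


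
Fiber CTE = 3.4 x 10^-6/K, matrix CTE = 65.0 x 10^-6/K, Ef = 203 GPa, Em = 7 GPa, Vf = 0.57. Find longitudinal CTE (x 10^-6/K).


E1 = Ef*Vf + Em*(1-Vf) = 118.72
alpha_1 = (alpha_f*Ef*Vf + alpha_m*Em*(1-Vf))/E1 = 4.96 x 10^-6/K

4.96 x 10^-6/K


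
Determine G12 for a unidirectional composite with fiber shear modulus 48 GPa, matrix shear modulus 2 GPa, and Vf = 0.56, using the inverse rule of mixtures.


1/G12 = Vf/Gf + (1-Vf)/Gm = 0.56/48 + 0.44/2
G12 = 4.32 GPa

4.32 GPa


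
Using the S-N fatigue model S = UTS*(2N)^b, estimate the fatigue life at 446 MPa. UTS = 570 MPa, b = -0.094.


N = 0.5 * (S/UTS)^(1/b) = 0.5 * (446/570)^(1/-0.094) = 6.7979 cycles

6.7979 cycles


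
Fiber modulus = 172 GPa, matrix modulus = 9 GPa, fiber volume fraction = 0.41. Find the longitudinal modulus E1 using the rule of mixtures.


E1 = Ef*Vf + Em*(1-Vf) = 172*0.41 + 9*0.59 = 75.83 GPa

75.83 GPa


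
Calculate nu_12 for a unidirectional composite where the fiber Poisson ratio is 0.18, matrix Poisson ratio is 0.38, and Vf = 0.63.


nu_12 = nu_f*Vf + nu_m*(1-Vf) = 0.18*0.63 + 0.38*0.37 = 0.254

0.254


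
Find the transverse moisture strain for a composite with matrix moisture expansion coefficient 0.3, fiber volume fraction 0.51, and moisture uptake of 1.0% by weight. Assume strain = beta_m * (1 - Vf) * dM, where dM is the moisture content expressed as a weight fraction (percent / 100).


dM = 1.0/100 = 0.01
strain = beta_m * (1-Vf) * dM = 0.3 * 0.49 * 0.01 = 0.00147

0.00147


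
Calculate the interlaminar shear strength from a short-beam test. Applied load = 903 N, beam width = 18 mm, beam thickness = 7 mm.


ILSS = 3F/(4bh) = 3*903/(4*18*7) = 5.38 MPa

5.38 MPa


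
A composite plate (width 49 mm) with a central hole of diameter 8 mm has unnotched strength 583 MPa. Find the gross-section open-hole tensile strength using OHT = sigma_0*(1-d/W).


OHT = sigma_0*(1-d/W) = 583*(1-8/49) = 487.8 MPa

487.8 MPa


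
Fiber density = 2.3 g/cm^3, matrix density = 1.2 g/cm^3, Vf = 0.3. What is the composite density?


rho_c = rho_f*Vf + rho_m*(1-Vf) = 2.3*0.3 + 1.2*0.7 = 1.53 g/cm^3

1.53 g/cm^3


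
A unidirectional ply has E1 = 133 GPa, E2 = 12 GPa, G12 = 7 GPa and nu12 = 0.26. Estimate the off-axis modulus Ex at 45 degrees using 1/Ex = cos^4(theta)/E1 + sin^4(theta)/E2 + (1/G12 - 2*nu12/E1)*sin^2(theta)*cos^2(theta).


cos^4(45) = 0.25, sin^4(45) = 0.25, sin^2(45)*cos^2(45) = 0.25
1/G12 - 2*nu12/E1 = 1/7 - 2*0.26/133 = 0.138947 GPa^-1
1/Ex = 0.25/133 + 0.25/12 + 0.138947*0.25 = 0.0574499 GPa^-1
Ex = 17.41 GPa

17.41 GPa


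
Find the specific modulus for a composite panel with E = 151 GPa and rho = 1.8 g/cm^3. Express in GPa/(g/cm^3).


Specific stiffness = E/rho = 151/1.8 = 83.9 GPa/(g/cm^3)

83.9 GPa/(g/cm^3)


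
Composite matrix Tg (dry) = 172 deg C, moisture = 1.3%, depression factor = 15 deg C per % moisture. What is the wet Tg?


Tg_wet = Tg_dry - k*moisture = 172 - 15*1.3 = 152.5 deg C

152.5 deg C


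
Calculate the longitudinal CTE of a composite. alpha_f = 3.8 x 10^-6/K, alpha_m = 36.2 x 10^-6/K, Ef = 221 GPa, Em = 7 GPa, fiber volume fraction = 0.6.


E1 = Ef*Vf + Em*(1-Vf) = 135.4
alpha_1 = (alpha_f*Ef*Vf + alpha_m*Em*(1-Vf))/E1 = 4.47 x 10^-6/K

4.47 x 10^-6/K


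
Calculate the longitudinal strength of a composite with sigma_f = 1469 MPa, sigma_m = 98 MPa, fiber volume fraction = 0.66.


sigma_1 = sigma_f*Vf + sigma_m*(1-Vf) = 1469*0.66 + 98*0.34 = 1002.9 MPa

1002.9 MPa


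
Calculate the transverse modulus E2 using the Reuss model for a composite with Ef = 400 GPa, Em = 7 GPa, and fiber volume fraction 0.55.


1/E2 = Vf/Ef + (1-Vf)/Em = 0.55/400 + 0.45/7
E2 = 15.23 GPa

15.23 GPa


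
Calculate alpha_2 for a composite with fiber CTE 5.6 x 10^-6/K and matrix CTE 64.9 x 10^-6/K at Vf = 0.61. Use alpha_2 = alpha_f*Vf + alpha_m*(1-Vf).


alpha_2 = alpha_f*Vf + alpha_m*(1-Vf) = 5.6*0.61 + 64.9*0.39 = 28.7 x 10^-6/K

28.7 x 10^-6/K


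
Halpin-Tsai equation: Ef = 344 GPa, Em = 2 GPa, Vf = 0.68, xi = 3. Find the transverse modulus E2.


eta = (Ef/Em - 1)/(Ef/Em + xi) = (172.0 - 1)/(172.0 + 3) = 0.9771
E2 = Em*(1+xi*eta*Vf)/(1-eta*Vf) = 17.84 GPa

17.84 GPa


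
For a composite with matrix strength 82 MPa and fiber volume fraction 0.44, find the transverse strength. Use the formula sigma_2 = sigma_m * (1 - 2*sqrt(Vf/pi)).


factor = 1 - 2*sqrt(0.44/pi) = 0.2515
sigma_2 = 82 * 0.2515 = 20.62 MPa

20.62 MPa


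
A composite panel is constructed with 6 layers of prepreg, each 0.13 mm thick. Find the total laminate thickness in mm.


h = n * t_ply = 6 * 0.13 = 0.78 mm

0.78 mm


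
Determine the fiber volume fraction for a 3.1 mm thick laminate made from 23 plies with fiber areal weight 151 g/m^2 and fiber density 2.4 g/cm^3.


Vf = n * FAW / (rho_f * h * 1000) = 23 * 151 / (2.4 * 3.1 * 1000) = 0.4668

0.4668


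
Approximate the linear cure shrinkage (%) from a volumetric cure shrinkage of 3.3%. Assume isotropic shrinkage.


Linear shrinkage ≈ vol_shrink/3 = 3.3/3 = 1.1%

1.1%


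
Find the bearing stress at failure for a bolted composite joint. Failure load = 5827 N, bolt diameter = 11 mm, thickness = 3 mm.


sigma_br = F/(d*h) = 5827/(11*3) = 176.6 MPa

176.6 MPa


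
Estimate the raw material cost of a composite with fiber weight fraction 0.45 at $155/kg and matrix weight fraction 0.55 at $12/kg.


Cost = cost_f*Wf + cost_m*Wm = 155*0.45 + 12*0.55 = $76.35/kg

$76.35/kg


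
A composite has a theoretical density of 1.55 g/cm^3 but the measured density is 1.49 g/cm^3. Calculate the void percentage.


Void% = (rho_theo - rho_actual)/rho_theo * 100 = (1.55 - 1.49)/1.55 * 100 = 3.87%

3.87%


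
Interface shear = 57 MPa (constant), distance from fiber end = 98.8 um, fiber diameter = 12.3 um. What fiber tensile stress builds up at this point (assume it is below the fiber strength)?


Force balance: sigma_f * (pi*d^2/4) = tau * (pi*d) * x  ->  sigma_f = 4 * tau * x / d
sigma_f = 4 * 57 * 98.8 / 12.3 = 1831.4 MPa

1831.4 MPa


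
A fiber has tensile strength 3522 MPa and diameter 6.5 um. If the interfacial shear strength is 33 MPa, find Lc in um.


Lc = sigma_f * d / (2 * tau_i) = 3522 * 6.5 / (2 * 33) = 346.9 um

346.9 um


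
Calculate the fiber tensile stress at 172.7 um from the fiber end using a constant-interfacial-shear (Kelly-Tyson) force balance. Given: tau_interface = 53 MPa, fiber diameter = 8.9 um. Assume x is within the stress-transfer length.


Force balance: sigma_f * (pi*d^2/4) = tau * (pi*d) * x  ->  sigma_f = 4 * tau * x / d
sigma_f = 4 * 53 * 172.7 / 8.9 = 4113.8 MPa

4113.8 MPa


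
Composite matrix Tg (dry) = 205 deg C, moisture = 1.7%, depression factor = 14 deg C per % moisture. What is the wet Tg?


Tg_wet = Tg_dry - k*moisture = 205 - 14*1.7 = 181.2 deg C

181.2 deg C


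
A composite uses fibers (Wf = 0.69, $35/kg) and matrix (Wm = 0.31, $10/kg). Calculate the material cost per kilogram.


Cost = cost_f*Wf + cost_m*Wm = 35*0.69 + 10*0.31 = $27.25/kg

$27.25/kg


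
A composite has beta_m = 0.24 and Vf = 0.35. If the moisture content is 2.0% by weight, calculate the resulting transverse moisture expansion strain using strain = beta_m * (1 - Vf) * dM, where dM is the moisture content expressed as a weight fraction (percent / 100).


dM = 2.0/100 = 0.02
strain = beta_m * (1-Vf) * dM = 0.24 * 0.65 * 0.02 = 0.00312

0.00312


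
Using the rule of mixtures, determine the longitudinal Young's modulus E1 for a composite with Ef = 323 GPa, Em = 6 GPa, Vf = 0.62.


E1 = Ef*Vf + Em*(1-Vf) = 323*0.62 + 6*0.38 = 202.54 GPa

202.54 GPa


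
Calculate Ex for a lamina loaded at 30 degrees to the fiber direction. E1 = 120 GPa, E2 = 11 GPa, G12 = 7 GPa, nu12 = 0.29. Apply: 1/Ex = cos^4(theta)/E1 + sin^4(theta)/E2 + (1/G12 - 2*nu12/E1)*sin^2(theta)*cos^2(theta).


cos^4(30) = 0.5625, sin^4(30) = 0.0625, sin^2(30)*cos^2(30) = 0.1875
1/G12 - 2*nu12/E1 = 1/7 - 2*0.29/120 = 0.138024 GPa^-1
1/Ex = 0.5625/120 + 0.0625/11 + 0.138024*0.1875 = 0.0362488 GPa^-1
Ex = 27.59 GPa

27.59 GPa
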